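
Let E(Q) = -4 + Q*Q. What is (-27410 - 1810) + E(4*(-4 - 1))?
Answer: -28824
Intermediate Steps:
E(Q) = -4 + Q²
(-27410 - 1810) + E(4*(-4 - 1)) = (-27410 - 1810) + (-4 + (4*(-4 - 1))²) = -29220 + (-4 + (4*(-5))²) = -29220 + (-4 + (-20)²) = -29220 + (-4 + 400) = -29220 + 396 = -28824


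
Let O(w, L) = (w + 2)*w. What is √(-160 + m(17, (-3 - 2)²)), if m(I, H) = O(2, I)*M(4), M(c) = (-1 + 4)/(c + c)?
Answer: I*√157 ≈ 12.53*I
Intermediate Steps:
O(w, L) = w*(2 + w) (O(w, L) = (2 + w)*w = w*(2 + w))
M(c) = 3/(2*c) (M(c) = 3/((2*c)) = 3*(1/(2*c)) = 3/(2*c))
m(I, H) = 3 (m(I, H) = (2*(2 + 2))*((3/2)/4) = (2*4)*((3/2)*(¼)) = 8*(3/8) = 3)
√(-160 + m(17, (-3 - 2)²)) = √(-160 + 3) = √(-157) = I*√157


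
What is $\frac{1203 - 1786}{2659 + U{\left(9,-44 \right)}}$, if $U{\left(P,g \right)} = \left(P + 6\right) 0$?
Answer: $- \frac{583}{2659} \approx -0.21926$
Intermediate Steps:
$U{\left(P,g \right)} = 0$ ($U{\left(P,g \right)} = \left(6 + P\right) 0 = 0$)
$\frac{1203 - 1786}{2659 + U{\left(9,-44 \right)}} = \frac{1203 - 1786}{2659 + 0} = \frac{1203 - 1786}{2659} = \left(1203 - 1786\right) \frac{1}{2659} = \left(-583\right) \frac{1}{2659} = - \frac{583}{2659}$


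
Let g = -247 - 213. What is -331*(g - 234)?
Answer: 229714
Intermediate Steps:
g = -460
-331*(g - 234) = -331*(-460 - 234) = -331*(-694) = 229714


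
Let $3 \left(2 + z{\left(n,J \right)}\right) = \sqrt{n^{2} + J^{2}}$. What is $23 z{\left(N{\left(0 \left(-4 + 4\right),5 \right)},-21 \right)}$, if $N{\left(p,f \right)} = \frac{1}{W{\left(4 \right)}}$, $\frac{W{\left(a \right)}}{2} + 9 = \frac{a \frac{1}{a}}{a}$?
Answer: $-46 + \frac{23 \sqrt{540229}}{105} \approx 115.0$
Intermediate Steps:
$W{\left(a \right)} = -18 + \frac{2}{a}$ ($W{\left(a \right)} = -18 + 2 \frac{a \frac{1}{a}}{a} = -18 + 2 \cdot 1 \frac{1}{a} = -18 + \frac{2}{a}$)
$N{\left(p,f \right)} = - \frac{2}{35}$ ($N{\left(p,f \right)} = \frac{1}{-18 + \frac{2}{4}} = \frac{1}{-18 + 2 \cdot \frac{1}{4}} = \frac{1}{-18 + \frac{1}{2}} = \frac{1}{- \frac{35}{2}} = - \frac{2}{35}$)
$z{\left(n,J \right)} = -2 + \frac{\sqrt{J^{2} + n^{2}}}{3}$ ($z{\left(n,J \right)} = -2 + \frac{\sqrt{n^{2} + J^{2}}}{3} = -2 + \frac{\sqrt{J^{2} + n^{2}}}{3}$)
$23 z{\left(N{\left(0 \left(-4 + 4\right),5 \right)},-21 \right)} = 23 \left(-2 + \frac{\sqrt{\left(-21\right)^{2} + \left(- \frac{2}{35}\right)^{2}}}{3}\right) = 23 \left(-2 + \frac{\sqrt{441 + \frac{4}{1225}}}{3}\right) = 23 \left(-2 + \frac{\sqrt{\frac{540229}{1225}}}{3}\right) = 23 \left(-2 + \frac{\frac{1}{35} \sqrt{540229}}{3}\right) = 23 \left(-2 + \frac{\sqrt{540229}}{105}\right) = -46 + \frac{23 \sqrt{540229}}{105}$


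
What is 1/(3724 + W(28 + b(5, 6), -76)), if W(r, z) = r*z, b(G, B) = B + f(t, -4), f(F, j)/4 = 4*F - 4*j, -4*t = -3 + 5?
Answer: -1/3116 ≈ -0.00032092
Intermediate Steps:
t = -½ (t = -(-3 + 5)/4 = -¼*2 = -½ ≈ -0.50000)
f(F, j) = -16*j + 16*F (f(F, j) = 4*(4*F - 4*j) = 4*(-4*j + 4*F) = -16*j + 16*F)
b(G, B) = 56 + B (b(G, B) = B + (-16*(-4) + 16*(-½)) = B + (64 - 8) = B + 56 = 56 + B)
1/(3724 + W(28 + b(5, 6), -76)) = 1/(3724 + (28 + (56 + 6))*(-76)) = 1/(3724 + (28 + 62)*(-76)) = 1/(3724 + 90*(-76)) = 1/(3724 - 6840) = 1/(-3116) = -1/3116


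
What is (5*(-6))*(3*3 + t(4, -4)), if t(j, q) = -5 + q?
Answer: 0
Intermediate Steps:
(5*(-6))*(3*3 + t(4, -4)) = (5*(-6))*(3*3 + (-5 - 4)) = -30*(9 - 9) = -30*0 = 0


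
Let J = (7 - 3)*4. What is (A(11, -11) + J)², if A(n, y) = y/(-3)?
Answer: 3481/9 ≈ 386.78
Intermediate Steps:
A(n, y) = -y/3 (A(n, y) = y*(-⅓) = -y/3)
J = 16 (J = 4*4 = 16)
(A(11, -11) + J)² = (-⅓*(-11) + 16)² = (11/3 + 16)² = (59/3)² = 3481/9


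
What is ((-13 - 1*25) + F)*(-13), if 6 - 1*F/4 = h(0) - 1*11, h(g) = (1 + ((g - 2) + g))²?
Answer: -338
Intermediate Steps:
h(g) = (-1 + 2*g)² (h(g) = (1 + ((-2 + g) + g))² = (1 + (-2 + 2*g))² = (-1 + 2*g)²)
F = 64 (F = 24 - 4*((-1 + 2*0)² - 1*11) = 24 - 4*((-1 + 0)² - 11) = 24 - 4*((-1)² - 11) = 24 - 4*(1 - 11) = 24 - 4*(-10) = 24 + 40 = 64)
((-13 - 1*25) + F)*(-13) = ((-13 - 1*25) + 64)*(-13) = ((-13 - 25) + 64)*(-13) = (-38 + 64)*(-13) = 26*(-13) = -338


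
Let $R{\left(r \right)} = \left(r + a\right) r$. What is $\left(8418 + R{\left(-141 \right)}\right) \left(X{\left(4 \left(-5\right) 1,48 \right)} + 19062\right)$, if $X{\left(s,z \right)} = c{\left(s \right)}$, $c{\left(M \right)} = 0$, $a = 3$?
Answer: $531372312$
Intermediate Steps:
$X{\left(s,z \right)} = 0$
$R{\left(r \right)} = r \left(3 + r\right)$ ($R{\left(r \right)} = \left(r + 3\right) r = \left(3 + r\right) r = r \left(3 + r\right)$)
$\left(8418 + R{\left(-141 \right)}\right) \left(X{\left(4 \left(-5\right) 1,48 \right)} + 19062\right) = \left(8418 - 141 \left(3 - 141\right)\right) \left(0 + 19062\right) = \left(8418 - -19458\right) 19062 = \left(8418 + 19458\right) 19062 = 27876 \cdot 19062 = 531372312$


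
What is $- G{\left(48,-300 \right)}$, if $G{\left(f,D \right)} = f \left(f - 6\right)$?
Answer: $-2016$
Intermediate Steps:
$G{\left(f,D \right)} = f \left(-6 + f\right)$
$- G{\left(48,-300 \right)} = - 48 \left(-6 + 48\right) = - 48 \cdot 42 = \left(-1\right) 2016 = -2016$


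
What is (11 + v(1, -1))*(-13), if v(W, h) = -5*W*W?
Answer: -78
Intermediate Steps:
v(W, h) = -5*W²
(11 + v(1, -1))*(-13) = (11 - 5*1²)*(-13) = (11 - 5*1)*(-13) = (11 - 5)*(-13) = 6*(-13) = -78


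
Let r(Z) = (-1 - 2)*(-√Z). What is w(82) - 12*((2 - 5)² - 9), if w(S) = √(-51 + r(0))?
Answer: I*√51 ≈ 7.1414*I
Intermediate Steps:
r(Z) = 3*√Z (r(Z) = -(-3)*√Z = 3*√Z)
w(S) = I*√51 (w(S) = √(-51 + 3*√0) = √(-51 + 3*0) = √(-51 + 0) = √(-51) = I*√51)
w(82) - 12*((2 - 5)² - 9) = I*√51 - 12*((2 - 5)² - 9) = I*√51 - 12*((-3)² - 9) = I*√51 - 12*(9 - 9) = I*√51 - 12*0 = I*√51 + 0 = I*√51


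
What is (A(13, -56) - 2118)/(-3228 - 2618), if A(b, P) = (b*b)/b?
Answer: 2105/5846 ≈ 0.36007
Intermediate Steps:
A(b, P) = b (A(b, P) = b²/b = b)
(A(13, -56) - 2118)/(-3228 - 2618) = (13 - 2118)/(-3228 - 2618) = -2105/(-5846) = -2105*(-1/5846) = 2105/5846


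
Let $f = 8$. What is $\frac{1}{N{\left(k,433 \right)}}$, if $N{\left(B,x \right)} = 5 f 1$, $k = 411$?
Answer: $\frac{1}{40} \approx 0.025$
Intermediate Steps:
$N{\left(B,x \right)} = 40$ ($N{\left(B,x \right)} = 5 \cdot 8 \cdot 1 = 40 \cdot 1 = 40$)
$\frac{1}{N{\left(k,433 \right)}} = \frac{1}{40}$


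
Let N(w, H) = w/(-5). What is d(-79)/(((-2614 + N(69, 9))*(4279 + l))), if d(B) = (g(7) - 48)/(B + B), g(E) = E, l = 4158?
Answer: -205/17514891394 ≈ -1.1704e-8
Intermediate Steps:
N(w, H) = -w/5 (N(w, H) = w*(-⅕) = -w/5)
d(B) = -41/(2*B) (d(B) = (7 - 48)/(B + B) = -41*1/(2*B) = -41/(2*B))
d(-79)/(((-2614 + N(69, 9))*(4279 + l))) = (-41/2/(-79))/(((-2614 - ⅕*69)*(4279 + 4158))) = (-41/2*(-1/79))/(((-2614 - 69/5)*8437)) = 41/(158*((-13139/5*8437))) = 41/(158*(-110853743/5)) = (41/158)*(-5/110853743) = -205/17514891394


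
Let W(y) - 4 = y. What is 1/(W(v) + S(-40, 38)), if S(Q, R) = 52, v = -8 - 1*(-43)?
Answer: 1/91 ≈ 0.010989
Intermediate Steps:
v = 35 (v = -8 + 43 = 35)
W(y) = 4 + y
1/(W(v) + S(-40, 38)) = 1/((4 + 35) + 52) = 1/(39 + 52) = 1/91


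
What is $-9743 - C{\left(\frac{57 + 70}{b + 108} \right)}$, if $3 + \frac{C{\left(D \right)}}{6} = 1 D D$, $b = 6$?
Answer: $- \frac{21080479}{2166} \approx -9732.5$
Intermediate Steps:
$C{\left(D \right)} = -18 + 6 D^{2}$ ($C{\left(D \right)} = -18 + 6 \cdot 1 D D = -18 + 6 D D = -18 + 6 D^{2}$)
$-9743 - C{\left(\frac{57 + 70}{b + 108} \right)} = -9743 - \left(-18 + 6 \left(\frac{57 + 70}{6 + 108}\right)^{2}\right) = -9743 - \left(-18 + 6 \left(\frac{127}{114}\right)^{2}\right) = -9743 - \left(-18 + 6 \cdot \frac{16129}{12996}\right) = -9743 - \left(-18 + \frac{16129}{2166}\right) = -9743 - - \frac{22859}{2166} = -9743 + \frac{22859}{2166} = - \frac{21080479}{2166}$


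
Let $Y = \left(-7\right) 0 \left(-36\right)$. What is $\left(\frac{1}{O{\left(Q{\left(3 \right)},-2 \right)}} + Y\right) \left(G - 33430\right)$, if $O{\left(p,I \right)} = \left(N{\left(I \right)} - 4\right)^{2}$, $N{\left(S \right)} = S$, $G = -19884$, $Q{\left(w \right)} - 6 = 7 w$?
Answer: $- \frac{26657}{18} \approx -1480.9$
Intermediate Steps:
$Q{\left(w \right)} = 6 + 7 w$
$Y = 0$ ($Y = 0 \left(-36\right) = 0$)
$O{\left(p,I \right)} = \left(-4 + I\right)^{2}$ ($O{\left(p,I \right)} = \left(I - 4\right)^{2} = \left(-4 + I\right)^{2}$)
$\left(\frac{1}{O{\left(Q{\left(3 \right)},-2 \right)}} + Y\right) \left(G - 33430\right) = \left(\frac{1}{\left(-4 - 2\right)^{2}} + 0\right) \left(-19884 - 33430\right) = \left(\frac{1}{\left(-6\right)^{2}} + 0\right) \left(-53314\right) = \left(\frac{1}{36} + 0\right) \left(-53314\right) = \frac{1}{36} \left(-53314\right) = - \frac{26657}{18}$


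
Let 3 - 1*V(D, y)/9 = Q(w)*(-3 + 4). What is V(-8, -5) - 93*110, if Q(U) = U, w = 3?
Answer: -10230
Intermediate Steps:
V(D, y) = 0 (V(D, y) = 27 - 27*(-3 + 4) = 27 - 27 = 0)
V(-8, -5) - 93*110 = 0 - 93*110 = 0 - 10230 = -10230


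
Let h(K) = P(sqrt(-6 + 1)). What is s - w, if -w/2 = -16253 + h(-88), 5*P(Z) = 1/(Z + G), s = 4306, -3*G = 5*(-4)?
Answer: 6*(-70500*sqrt(5) + 469999*I)/(5*(-20*I + 3*sqrt(5))) ≈ -28200.0 - 0.018089*I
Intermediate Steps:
G = 20/3 (G = -5*(-4)/3 = -1/3*(-20) = 20/3 ≈ 6.6667)
P(Z) = 1/(5*(20/3 + Z)) (P(Z) = 1/(5*(Z + 20/3)) = 1/(5*(20/3 + Z)))
h(K) = 3/(5*(20 + 3*I*sqrt(5))) (h(K) = 3/(5*(20 + 3*sqrt(-6 + 1))) = 3/(5*(20 + 3*sqrt(-5))) = 3/(5*(20 + 3*(I*sqrt(5)))) = 3/(5*(20 + 3*I*sqrt(5))))
w = 14465146/445 + 18*I*sqrt(5)/2225 (w = -2*(-16253 + (12/445 - 9*I*sqrt(5)/2225)) = -2*(-7232573/445 - 9*I*sqrt(5)/2225) = 14465146/445 + 18*I*sqrt(5)/2225 ≈ 32506.0 + 0.01809*I)
s - w = 4306 - (14465146/445 + 18*I*sqrt(5)/2225) = 4306 + (-14465146/445 - 18*I*sqrt(5)/2225) = -12548976/445 - 18*I*sqrt(5)/2225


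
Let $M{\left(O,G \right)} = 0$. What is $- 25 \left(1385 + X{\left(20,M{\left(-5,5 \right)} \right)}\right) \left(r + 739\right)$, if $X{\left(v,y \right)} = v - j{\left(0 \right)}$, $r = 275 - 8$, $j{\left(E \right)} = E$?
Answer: $-35335750$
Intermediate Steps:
$r = 267$ ($r = 275 - 8 = 267$)
$X{\left(v,y \right)} = v$ ($X{\left(v,y \right)} = v - 0 = v + 0 = v$)
$- 25 \left(1385 + X{\left(20,M{\left(-5,5 \right)} \right)}\right) \left(r + 739\right) = - 25 \left(1385 + 20\right) \left(267 + 739\right) = - 25 \cdot 1405 \cdot 1006 = \left(-25\right) 1413430 = -35335750$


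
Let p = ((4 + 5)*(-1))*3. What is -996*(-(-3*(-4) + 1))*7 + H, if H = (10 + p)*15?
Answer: 90381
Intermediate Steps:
p = -27 (p = (9*(-1))*3 = -9*3 = -27)
H = -255 (H = (10 - 27)*15 = -17*15 = -255)
-996*(-(-3*(-4) + 1))*7 + H = -996*(-(-3*(-4) + 1))*7 - 255 = -996*(-(12 + 1))*7 - 255 = -996*(-1*13)*7 - 255 = -(-12948)*7 - 255 = -996*(-91) - 255 = 90636 - 255 = 90381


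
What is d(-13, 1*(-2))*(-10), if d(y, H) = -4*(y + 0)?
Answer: -520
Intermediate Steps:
d(y, H) = -4*y
d(-13, 1*(-2))*(-10) = -4*(-13)*(-10) = 52*(-10) = -520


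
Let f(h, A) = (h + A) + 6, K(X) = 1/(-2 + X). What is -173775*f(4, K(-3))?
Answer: -1702995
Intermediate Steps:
f(h, A) = 6 + A + h (f(h, A) = (A + h) + 6 = 6 + A + h)
-173775*f(4, K(-3)) = -173775*(6 + 1/(-2 - 3) + 4) = -173775*(6 + 1/(-5) + 4) = -173775*(6 - ⅕ + 4) = -173775*49/5 = -1702995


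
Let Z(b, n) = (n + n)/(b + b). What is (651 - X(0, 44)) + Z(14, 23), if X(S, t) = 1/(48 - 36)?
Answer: 54815/84 ≈ 652.56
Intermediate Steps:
X(S, t) = 1/12
Z(b, n) = n/b (Z(b, n) = (2*n)/((2*b)) = (2*n)*(1/(2*b)) = n/b)
(651 - X(0, 44)) + Z(14, 23) = (651 - 1*1/12) + 23/14 = (651 - 1/12) + 23*(1/14) = 7811/12 + 23/14 = 54815/84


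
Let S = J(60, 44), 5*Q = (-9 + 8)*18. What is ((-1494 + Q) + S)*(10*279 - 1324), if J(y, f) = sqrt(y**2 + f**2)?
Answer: -10977408/5 + 5864*sqrt(346) ≈ -2.0864e+6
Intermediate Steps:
Q = -18/5 (Q = ((-9 + 8)*18)/5 = (-1*18)/5 = (1/5)*(-18) = -18/5 ≈ -3.6000)
J(y, f) = sqrt(f**2 + y**2)
S = 4*sqrt(346) (S = sqrt(44**2 + 60**2) = sqrt(1936 + 3600) = sqrt(5536) = 4*sqrt(346) ≈ 74.404)
((-1494 + Q) + S)*(10*279 - 1324) = ((-1494 - 18/5) + 4*sqrt(346))*(10*279 - 1324) = (-7488/5 + 4*sqrt(346))*(2790 - 1324) = (-7488/5 + 4*sqrt(346))*1466 = -10977408/5 + 5864*sqrt(346)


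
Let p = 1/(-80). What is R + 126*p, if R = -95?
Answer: -3863/40 ≈ -96.575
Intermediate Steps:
p = -1/80 ≈ -0.012500
R + 126*p = -95 + 126*(-1/80) = -95 - 63/40 = -3863/40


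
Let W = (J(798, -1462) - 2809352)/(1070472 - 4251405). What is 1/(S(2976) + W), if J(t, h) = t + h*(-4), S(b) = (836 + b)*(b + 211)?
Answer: 3180933/38644661594158 ≈ 8.2312e-8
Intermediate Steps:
S(b) = (211 + b)*(836 + b) (S(b) = (836 + b)*(211 + b) = (211 + b)*(836 + b))
J(t, h) = t - 4*h
W = 2802706/3180933 (W = ((798 - 4*(-1462)) - 2809352)/(1070472 - 4251405) = ((798 + 5848) - 2809352)/(-3180933) = (6646 - 2809352)*(-1/3180933) = -2802706*(-1/3180933) = 2802706/3180933 ≈ 0.88110)
1/(S(2976) + W) = 1/((176396 + 2976**2 + 1047*2976) + 2802706/3180933) = 1/((176396 + 8856576 + 3115872) + 2802706/3180933) = 1/(12148844 + 2802706/3180933) = 1/(38644661594158/3180933) = 3180933/38644661594158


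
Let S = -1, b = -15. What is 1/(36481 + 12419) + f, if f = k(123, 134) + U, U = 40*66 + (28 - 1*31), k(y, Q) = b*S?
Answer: 129682801/48900 ≈ 2652.0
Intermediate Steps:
k(y, Q) = 15 (k(y, Q) = -15*(-1) = 15)
U = 2637 (U = 2640 + (28 - 31) = 2640 - 3 = 2637)
f = 2652 (f = 15 + 2637 = 2652)
1/(36481 + 12419) + f = 1/(36481 + 12419) + 2652 = 1/48900 + 2652 = 129682801/48900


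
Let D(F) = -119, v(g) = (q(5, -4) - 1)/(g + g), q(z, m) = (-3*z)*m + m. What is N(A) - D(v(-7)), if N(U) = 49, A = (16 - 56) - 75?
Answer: 168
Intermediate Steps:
q(z, m) = m - 3*m*z (q(z, m) = -3*m*z + m = m - 3*m*z)
A = -115 (A = -40 - 75 = -115)
v(g) = 55/(2*g) (v(g) = (-4*(1 - 3*5) - 1)/(g + g) = (-4*(1 - 15) - 1)/((2*g)) = (-4*(-14) - 1)*(1/(2*g)) = (56 - 1)*(1/(2*g)) = 55*(1/(2*g)) = 55/(2*g))
N(A) - D(v(-7)) = 49 - 1*(-119) = 49 + 119 = 168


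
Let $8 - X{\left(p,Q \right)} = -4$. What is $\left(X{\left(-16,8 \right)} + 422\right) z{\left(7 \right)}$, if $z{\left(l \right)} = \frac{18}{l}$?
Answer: $1116$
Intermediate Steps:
$X{\left(p,Q \right)} = 12$ ($X{\left(p,Q \right)} = 8 - -4 = 8 + 4 = 12$)
$\left(X{\left(-16,8 \right)} + 422\right) z{\left(7 \right)} = \left(12 + 422\right) \frac{18}{7} = 434 \cdot 18 \cdot \frac{1}{7} = 434 \cdot \frac{18}{7} = 1116$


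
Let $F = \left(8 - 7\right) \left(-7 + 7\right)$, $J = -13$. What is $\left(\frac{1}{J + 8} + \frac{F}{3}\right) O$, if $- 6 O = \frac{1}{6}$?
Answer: $\frac{1}{180} \approx 0.0055556$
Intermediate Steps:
$F = 0$ ($F = 1 \cdot 0 = 0$)
$O = - \frac{1}{36}$ ($O = - \frac{1}{6 \cdot 6} = \left(- \frac{1}{6}\right) \frac{1}{6} = - \frac{1}{36} \approx -0.027778$)
$\left(\frac{1}{J + 8} + \frac{F}{3}\right) O = \left(\frac{1}{-13 + 8} + \frac{0}{3}\right) \left(- \frac{1}{36}\right) = \left(\frac{1}{-5} + 0 \cdot \frac{1}{3}\right) \left(- \frac{1}{36}\right) = \left(- \frac{1}{5} + 0\right) \left(- \frac{1}{36}\right) = \left(- \frac{1}{5}\right) \left(- \frac{1}{36}\right) = \frac{1}{180}$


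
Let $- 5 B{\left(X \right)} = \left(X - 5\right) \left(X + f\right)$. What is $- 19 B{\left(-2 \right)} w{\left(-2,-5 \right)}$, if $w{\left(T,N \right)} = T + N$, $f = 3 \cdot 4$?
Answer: $1862$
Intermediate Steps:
$f = 12$
$B{\left(X \right)} = - \frac{\left(-5 + X\right) \left(12 + X\right)}{5}$ ($B{\left(X \right)} = - \frac{\left(X - 5\right) \left(X + 12\right)}{5} = - \frac{\left(-5 + X\right) \left(12 + X\right)}{5}$)
$w{\left(T,N \right)} = N + T$
$- 19 B{\left(-2 \right)} w{\left(-2,-5 \right)} = - 19 \left(12 - - \frac{14}{5} - \frac{\left(-2\right)^{2}}{5}\right) \left(-5 - 2\right) = - 19 \left(12 + \frac{14}{5} - \frac{4}{5}\right) \left(-7\right) = \left(-19\right) 14 \left(-7\right) = \left(-266\right) \left(-7\right) = 1862$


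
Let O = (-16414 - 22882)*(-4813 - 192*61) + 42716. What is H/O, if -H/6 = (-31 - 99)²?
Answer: -25350/162352279 ≈ -0.00015614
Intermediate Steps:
O = 649409116 (O = -39296*(-4813 - 11712) + 42716 = -39296*(-16525) + 42716 = 649366400 + 42716 = 649409116)
H = -101400 (H = -6*(-31 - 99)² = -6*(-130)² = -6*16900 = -101400)
H/O = -101400/649409116 = -101400*1/649409116 = -25350/162352279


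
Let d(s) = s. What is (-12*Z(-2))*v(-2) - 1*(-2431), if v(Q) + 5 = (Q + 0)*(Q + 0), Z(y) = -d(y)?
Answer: 2455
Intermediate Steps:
Z(y) = -y
v(Q) = -5 + Q² (v(Q) = -5 + (Q + 0)*(Q + 0) = -5 + Q*Q = -5 + Q²)
(-12*Z(-2))*v(-2) - 1*(-2431) = (-(-12)*(-2))*(-5 + (-2)²) - 1*(-2431) = (-12*2)*(-5 + 4) + 2431 = -24*(-1) + 2431 = 24 + 2431 = 2455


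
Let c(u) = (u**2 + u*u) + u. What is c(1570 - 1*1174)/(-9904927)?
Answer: -314028/9904927 ≈ -0.031704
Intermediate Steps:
c(u) = u + 2*u**2 (c(u) = (u**2 + u**2) + u = 2*u**2 + u = u + 2*u**2)
c(1570 - 1*1174)/(-9904927) = ((1570 - 1*1174)*(1 + 2*(1570 - 1*1174)))/(-9904927) = ((1570 - 1174)*(1 + 2*(1570 - 1174)))*(-1/9904927) = (396*(1 + 2*396))*(-1/9904927) = (396*(1 + 792))*(-1/9904927) = (396*793)*(-1/9904927) = 314028*(-1/9904927) = -314028/9904927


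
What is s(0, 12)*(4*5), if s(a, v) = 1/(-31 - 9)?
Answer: -1/2 ≈ -0.50000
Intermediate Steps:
s(a, v) = -1/40 (s(a, v) = 1/(-40) = -1/40)
s(0, 12)*(4*5) = -5/10 = -1/40*20 = -1/2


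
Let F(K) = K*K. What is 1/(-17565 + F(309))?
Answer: 1/77916 ≈ 1.2834e-5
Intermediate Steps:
F(K) = K²
1/(-17565 + F(309)) = 1/(-17565 + 309²) = 1/(-17565 + 95481) = 1/77916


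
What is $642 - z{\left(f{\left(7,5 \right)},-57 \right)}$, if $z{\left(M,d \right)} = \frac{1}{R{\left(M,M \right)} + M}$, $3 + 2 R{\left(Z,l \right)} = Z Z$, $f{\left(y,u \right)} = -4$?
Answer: $\frac{3208}{5} \approx 641.6$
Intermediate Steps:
$R{\left(Z,l \right)} = - \frac{3}{2} + \frac{Z^{2}}{2}$ ($R{\left(Z,l \right)} = - \frac{3}{2} + \frac{Z Z}{2} = - \frac{3}{2} + \frac{Z^{2}}{2}$)
$z{\left(M,d \right)} = \frac{1}{- \frac{3}{2} + M + \frac{M^{2}}{2}}$ ($z{\left(M,d \right)} = \frac{1}{\left(- \frac{3}{2} + \frac{M^{2}}{2}\right) + M} = \frac{1}{- \frac{3}{2} + M + \frac{M^{2}}{2}}$)
$642 - z{\left(f{\left(7,5 \right)},-57 \right)} = 642 - \frac{2}{-3 + \left(-4\right)^{2} + 2 \left(-4\right)} = 642 - \frac{2}{-3 + 16 - 8} = 642 - \frac{2}{5} = \frac{3208}{5}$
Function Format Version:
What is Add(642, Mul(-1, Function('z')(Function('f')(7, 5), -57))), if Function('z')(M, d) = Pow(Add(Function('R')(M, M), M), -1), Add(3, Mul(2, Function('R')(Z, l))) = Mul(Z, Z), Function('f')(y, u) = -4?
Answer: Rational(3208, 5) ≈ 641.60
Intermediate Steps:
Function('R')(Z, l) = Add(Rational(-3, 2), Mul(Rational(1, 2), Pow(Z, 2))) (Function('R')(Z, l) = Add(Rational(-3, 2), Mul(Rational(1, 2), Mul(Z, Z))) = Add(Rational(-3, 2), Mul(Rational(1, 2), Pow(Z, 2))))
Function('z')(M, d) = Pow(Add(Rational(-3, 2), M, Mul(Rational(1, 2), Pow(M, 2))), -1) (Function('z')(M, d) = Pow(Add(Add(Rational(-3, 2), Mul(Rational(1, 2), Pow(M, 2))), M), -1) = Pow(Add(Rational(-3, 2), M, Mul(Rational(1, 2), Pow(M, 2))), -1))
Add(642, Mul(-1, Function('z')(Function('f')(7, 5), -57))) = Add(642, Mul(-1, Mul(2, Pow(Add(-3, Pow(-4, 2), Mul(2, -4)), -1)))) = Add(642, Mul(-1, Mul(2, Pow(Add(-3, 16, -8), -1)))) = Add(642, Mul(-1, Mul(2, Pow(5, -1)))) = Add(642, Mul(-1, Mul(2, Rational(1, 5)))) = Add(642, Mul(-1, Rational(2, 5))) = Add(642, Rational(-2, 5)) = Rational(3208, 5)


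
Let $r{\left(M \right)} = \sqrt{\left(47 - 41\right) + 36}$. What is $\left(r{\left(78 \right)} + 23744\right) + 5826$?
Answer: $29570 + \sqrt{42} \approx 29576.0$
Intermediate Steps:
$r{\left(M \right)} = \sqrt{42}$ ($r{\left(M \right)} = \sqrt{\left(47 - 41\right) + 36} = \sqrt{6 + 36} = \sqrt{42}$)
$\left(r{\left(78 \right)} + 23744\right) + 5826 = \left(\sqrt{42} + 23744\right) + 5826 = \left(23744 + \sqrt{42}\right) + 5826 = 29570 + \sqrt{42}$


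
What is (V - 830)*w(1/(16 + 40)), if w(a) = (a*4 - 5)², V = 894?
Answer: 76176/49 ≈ 1554.6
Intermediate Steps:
w(a) = (-5 + 4*a)² (w(a) = (4*a - 5)² = (-5 + 4*a)²)
(V - 830)*w(1/(16 + 40)) = (894 - 830)*(-5 + 4/(16 + 40))² = 64*(-5 + 4/56)² = 64*(-5 + 4*(1/56))² = 64*(-5 + 1/14)² = 64*(-69/14)² = 64*(4761/196) = 76176/49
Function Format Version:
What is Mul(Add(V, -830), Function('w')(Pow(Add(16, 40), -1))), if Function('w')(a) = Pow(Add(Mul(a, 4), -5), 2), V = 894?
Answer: Rational(76176, 49) ≈ 1554.6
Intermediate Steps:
Function('w')(a) = Pow(Add(-5, Mul(4, a)), 2) (Function('w')(a) = Pow(Add(Mul(4, a), -5), 2) = Pow(Add(-5, Mul(4, a)), 2))
Mul(Add(V, -830), Function('w')(Pow(Add(16, 40), -1))) = Mul(Add(894, -830), Pow(Add(-5, Mul(4, Pow(Add(16, 40), -1))), 2)) = Mul(64, Pow(Add(-5, Mul(4, Pow(56, -1))), 2)) = Mul(64, Pow(Add(-5, Mul(4, Rational(1, 56))), 2)) = Mul(64, Pow(Add(-5, Rational(1, 14)), 2)) = Mul(64, Pow(Rational(-69, 14), 2)) = Mul(64, Rational(4761, 196)) = Rational(76176, 49)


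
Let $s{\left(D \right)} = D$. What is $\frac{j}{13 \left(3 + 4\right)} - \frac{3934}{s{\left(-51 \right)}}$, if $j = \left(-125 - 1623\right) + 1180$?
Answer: $\frac{329026}{4641} \approx 70.896$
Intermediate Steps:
$j = -568$ ($j = -1748 + 1180 = -568$)
$\frac{j}{13 \left(3 + 4\right)} - \frac{3934}{s{\left(-51 \right)}} = - \frac{568}{13 \left(3 + 4\right)} - \frac{3934}{-51} = - \frac{568}{13 \cdot 7} - - \frac{3934}{51} = - \frac{568}{91} + \frac{3934}{51} = \frac{329026}{4641}$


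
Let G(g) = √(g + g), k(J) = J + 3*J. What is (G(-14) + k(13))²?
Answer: 2676 + 208*I*√7 ≈ 2676.0 + 550.32*I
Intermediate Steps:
k(J) = 4*J
G(g) = √2*√g (G(g) = √(2*g) = √2*√g)
(G(-14) + k(13))² = (√2*√(-14) + 4*13)² = (√2*(I*√14) + 52)² = (2*I*√7 + 52)² = (52 + 2*I*√7)²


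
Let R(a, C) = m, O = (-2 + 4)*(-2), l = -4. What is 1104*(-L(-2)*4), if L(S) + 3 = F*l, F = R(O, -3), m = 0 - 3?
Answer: -39744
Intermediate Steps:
m = -3
O = -4 (O = 2*(-2) = -4)
R(a, C) = -3
F = -3
L(S) = 9 (L(S) = -3 - 3*(-4) = -3 + 12 = 9)
1104*(-L(-2)*4) = 1104*(-1*9*4) = 1104*(-9*4) = 1104*(-36) = -39744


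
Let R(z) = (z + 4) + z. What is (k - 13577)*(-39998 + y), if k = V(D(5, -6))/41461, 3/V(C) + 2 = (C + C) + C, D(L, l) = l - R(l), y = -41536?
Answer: 91793585676495/82922 ≈ 1.1070e+9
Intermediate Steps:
R(z) = 4 + 2*z (R(z) = (4 + z) + z = 4 + 2*z)
D(L, l) = -4 - l (D(L, l) = l - (4 + 2*l) = l + (-4 - 2*l) = -4 - l)
V(C) = 3/(-2 + 3*C) (V(C) = 3/(-2 + ((C + C) + C)) = 3/(-2 + (2*C + C)) = 3/(-2 + 3*C))
k = 3/165844 (k = (3/(-2 + 3*(-4 - 1*(-6))))/41461 = (3/(-2 + 3*(-4 + 6)))*(1/41461) = (3/(-2 + 3*2))*(1/41461) = (3/(-2 + 6))*(1/41461) = (3/4)*(1/41461) = (3*(¼))*(1/41461) = (¾)*(1/41461) = 3/165844 ≈ 1.8089e-5)
(k - 13577)*(-39998 + y) = (3/165844 - 13577)*(-39998 - 41536) = -2251663985/165844*(-81534) = 91793585676495/82922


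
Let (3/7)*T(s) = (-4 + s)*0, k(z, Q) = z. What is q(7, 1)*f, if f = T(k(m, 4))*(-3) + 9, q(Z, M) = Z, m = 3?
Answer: 63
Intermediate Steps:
T(s) = 0 (T(s) = 7*((-4 + s)*0)/3 = (7/3)*0 = 0)
f = 9 (f = 0*(-3) + 9 = 0 + 9 = 9)
q(7, 1)*f = 7*9 = 63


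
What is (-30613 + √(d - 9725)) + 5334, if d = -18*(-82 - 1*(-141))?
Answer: -25279 + I*√10787 ≈ -25279.0 + 103.86*I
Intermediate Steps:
d = -1062 (d = -18*(-82 + 141) = -18*59 = -1062)
(-30613 + √(d - 9725)) + 5334 = (-30613 + √(-1062 - 9725)) + 5334 = (-30613 + √(-10787)) + 5334 = (-30613 + I*√10787) + 5334 = -25279 + I*√10787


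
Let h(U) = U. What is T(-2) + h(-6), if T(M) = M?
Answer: -8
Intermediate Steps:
T(-2) + h(-6) = -2 - 6 = -8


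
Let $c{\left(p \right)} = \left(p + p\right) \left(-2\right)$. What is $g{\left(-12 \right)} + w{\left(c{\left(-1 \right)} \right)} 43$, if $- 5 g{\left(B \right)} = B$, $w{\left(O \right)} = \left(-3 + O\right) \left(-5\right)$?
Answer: $- \frac{1063}{5} \approx -212.6$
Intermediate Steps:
$c{\left(p \right)} = - 4 p$ ($c{\left(p \right)} = 2 p \left(-2\right) = - 4 p$)
$w{\left(O \right)} = 15 - 5 O$
$g{\left(B \right)} = - \frac{B}{5}$
$g{\left(-12 \right)} + w{\left(c{\left(-1 \right)} \right)} 43 = \left(- \frac{1}{5}\right) \left(-12\right) + \left(15 - 5 \left(\left(-4\right) \left(-1\right)\right)\right) 43 = \frac{12}{5} + \left(15 - 20\right) 43 = \frac{12}{5} - 215 = - \frac{1063}{5}$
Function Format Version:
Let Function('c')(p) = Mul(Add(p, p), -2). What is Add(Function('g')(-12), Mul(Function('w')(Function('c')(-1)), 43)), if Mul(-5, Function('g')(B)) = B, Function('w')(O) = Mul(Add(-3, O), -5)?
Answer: Rational(-1063, 5) ≈ -212.60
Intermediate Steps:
Function('c')(p) = Mul(-4, p) (Function('c')(p) = Mul(Mul(2, p), -2) = Mul(-4, p))
Function('w')(O) = Add(15, Mul(-5, O))
Function('g')(B) = Mul(Rational(-1, 5), B)
Add(Function('g')(-12), Mul(Function('w')(Function('c')(-1)), 43)) = Add(Mul(Rational(-1, 5), -12), Mul(Add(15, Mul(-5, Mul(-4, -1))), 43)) = Add(Rational(12, 5), Mul(Add(15, Mul(-5, 4)), 43)) = Add(Rational(12, 5), Mul(Add(15, -20), 43)) = Add(Rational(12, 5), Mul(-5, 43)) = Add(Rational(12, 5), -215) = Rational(-1063, 5)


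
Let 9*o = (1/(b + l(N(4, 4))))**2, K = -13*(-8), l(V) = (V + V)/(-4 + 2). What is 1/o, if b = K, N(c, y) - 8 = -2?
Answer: 86436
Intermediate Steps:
N(c, y) = 6 (N(c, y) = 8 - 2 = 6)
l(V) = -V (l(V) = (2*V)/(-2) = (2*V)*(-1/2) = -V)
K = 104
b = 104
o = 1/86436 (o = (1/(104 - 1*6))**2/9 = (1/(104 - 6))**2/9 = (1/98)**2/9 = (1/9)*(1/9604) = 1/86436 ≈ 1.1569e-5)
1/o = 1/(1/86436) = 86436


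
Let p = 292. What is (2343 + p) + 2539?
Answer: 5174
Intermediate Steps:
(2343 + p) + 2539 = (2343 + 292) + 2539 = 2635 + 2539 = 5174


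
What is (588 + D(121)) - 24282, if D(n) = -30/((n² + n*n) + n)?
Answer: -232224904/9801 ≈ -23694.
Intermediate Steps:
D(n) = -30/(n + 2*n²) (D(n) = -30/((n² + n²) + n) = -30/(2*n² + n) = -30/(n + 2*n²))
(588 + D(121)) - 24282 = (588 - 30/(121*(1 + 2*121))) - 24282 = (588 - 30*1/121/(1 + 242)) - 24282 = (588 - 30*1/121/243) - 24282 = (588 - 30*1/121*1/243) - 24282 = (588 - 10/9801) - 24282 = 5762978/9801 - 24282 = -232224904/9801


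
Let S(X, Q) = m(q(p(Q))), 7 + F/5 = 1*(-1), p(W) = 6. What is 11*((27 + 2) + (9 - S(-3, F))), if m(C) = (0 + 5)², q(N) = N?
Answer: 143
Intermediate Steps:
F = -40 (F = -35 + 5*(1*(-1)) = -35 + 5*(-1) = -35 - 5 = -40)
m(C) = 25 (m(C) = 5² = 25)
S(X, Q) = 25
11*((27 + 2) + (9 - S(-3, F))) = 11*((27 + 2) + (9 - 1*25)) = 11*(29 + (9 - 25)) = 11*(29 - 16) = 11*13 = 143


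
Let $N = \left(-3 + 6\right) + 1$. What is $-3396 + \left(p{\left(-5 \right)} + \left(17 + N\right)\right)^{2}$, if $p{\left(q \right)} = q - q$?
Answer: $-2955$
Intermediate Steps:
$N = 4$ ($N = 3 + 1 = 4$)
$p{\left(q \right)} = 0$
$-3396 + \left(p{\left(-5 \right)} + \left(17 + N\right)\right)^{2} = -3396 + \left(0 + \left(17 + 4\right)\right)^{2} = -3396 + \left(0 + 21\right)^{2} = -3396 + 21^{2} = -3396 + 441 = -2955$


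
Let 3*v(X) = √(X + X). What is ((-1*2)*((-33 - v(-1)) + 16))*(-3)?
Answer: -102 - 2*I*√2 ≈ -102.0 - 2.8284*I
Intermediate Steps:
v(X) = √2*√X/3 (v(X) = √(X + X)/3 = √(2*X)/3 = (√2*√X)/3 = √2*√X/3)
((-1*2)*((-33 - v(-1)) + 16))*(-3) = ((-1*2)*((-33 - √2*√(-1)/3) + 16))*(-3) = -2*((-33 - √2*I/3) + 16)*(-3) = -2*((-33 - I*√2/3) + 16)*(-3) = -2*(-17 - I*√2/3)*(-3) = (34 + 2*I*√2/3)*(-3) = -102 - 2*I*√2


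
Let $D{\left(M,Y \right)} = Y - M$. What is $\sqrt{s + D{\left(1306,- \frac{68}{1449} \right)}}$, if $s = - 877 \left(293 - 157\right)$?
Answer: $\frac{i \sqrt{28129531990}}{483} \approx 347.24 i$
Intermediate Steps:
$s = -119272$ ($s = \left(-877\right) 136 = -119272$)
$\sqrt{s + D{\left(1306,- \frac{68}{1449} \right)}} = \sqrt{-119272 - \left(1306 + \frac{68}{1449}\right)} = \sqrt{-119272 - \frac{1892462}{1449}} = \sqrt{- \frac{174717590}{1449}} = \frac{i \sqrt{28129531990}}{483}$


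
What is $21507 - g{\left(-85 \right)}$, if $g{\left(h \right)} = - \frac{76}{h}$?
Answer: $\frac{1828019}{85} \approx 21506.0$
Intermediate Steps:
$21507 - g{\left(-85 \right)} = 21507 - - \frac{76}{-85} = 21507 - \left(-76\right) \left(- \frac{1}{85}\right) = 21507 - \frac{76}{85} = \frac{1828019}{85}$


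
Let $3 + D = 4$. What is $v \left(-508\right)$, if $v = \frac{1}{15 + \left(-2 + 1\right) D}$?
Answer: $- \frac{254}{7} \approx -36.286$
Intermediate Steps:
$D = 1$ ($D = -3 + 4 = 1$)
$v = \frac{1}{14}$ ($v = \frac{1}{15 + \left(-2 + 1\right) 1} = \frac{1}{15 - 1} = \frac{1}{14} \approx 0.071429$)
$v \left(-508\right) = \frac{1}{14} \left(-508\right) = - \frac{254}{7}$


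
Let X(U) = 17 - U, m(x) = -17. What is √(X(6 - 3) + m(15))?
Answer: I*√3 ≈ 1.732*I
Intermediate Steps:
√(X(6 - 3) + m(15)) = √((17 - (6 - 3)) - 17) = √((17 - 1*3) - 17) = √((17 - 3) - 17) = √(14 - 17) = √(-3) = I*√3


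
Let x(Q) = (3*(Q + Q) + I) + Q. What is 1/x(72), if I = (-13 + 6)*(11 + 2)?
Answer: 1/413 ≈ 0.0024213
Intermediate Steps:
I = -91 (I = -7*13 = -91)
x(Q) = -91 + 7*Q (x(Q) = (3*(Q + Q) - 91) + Q = (3*(2*Q) - 91) + Q = (6*Q - 91) + Q = (-91 + 6*Q) + Q = -91 + 7*Q)
1/x(72) = 1/(-91 + 7*72) = 1/(-91 + 504) = 1/413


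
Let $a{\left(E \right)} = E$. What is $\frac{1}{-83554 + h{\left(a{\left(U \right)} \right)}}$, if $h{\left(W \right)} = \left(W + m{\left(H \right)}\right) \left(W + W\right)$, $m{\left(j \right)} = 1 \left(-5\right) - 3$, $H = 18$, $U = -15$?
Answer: $- \frac{1}{82864} \approx -1.2068 \cdot 10^{-5}$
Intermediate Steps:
$m{\left(j \right)} = -8$ ($m{\left(j \right)} = -5 - 3 = -8$)
$h{\left(W \right)} = 2 W \left(-8 + W\right)$ ($h{\left(W \right)} = \left(W - 8\right) \left(W + W\right) = \left(-8 + W\right) 2 W = 2 W \left(-8 + W\right)$)
$\frac{1}{-83554 + h{\left(a{\left(U \right)} \right)}} = \frac{1}{-83554 + 2 \left(-15\right) \left(-8 - 15\right)} = \frac{1}{-83554 + 2 \left(-15\right) \left(-23\right)} = \frac{1}{-83554 + 690} = \frac{1}{-82864} = - \frac{1}{82864}$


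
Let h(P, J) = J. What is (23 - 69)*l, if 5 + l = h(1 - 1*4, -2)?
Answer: 322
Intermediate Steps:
l = -7 (l = -5 - 2 = -7)
(23 - 69)*l = (23 - 69)*(-7) = -46*(-7) = 322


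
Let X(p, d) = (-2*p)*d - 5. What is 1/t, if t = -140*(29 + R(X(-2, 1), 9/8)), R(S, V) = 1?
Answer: -1/4200 ≈ -0.00023810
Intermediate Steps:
X(p, d) = -5 - 2*d*p (X(p, d) = -2*d*p - 5 = -5 - 2*d*p)
t = -4200 (t = -140*(29 + 1) = -140*30 = -4200)
1/t = 1/(-4200) = -1/4200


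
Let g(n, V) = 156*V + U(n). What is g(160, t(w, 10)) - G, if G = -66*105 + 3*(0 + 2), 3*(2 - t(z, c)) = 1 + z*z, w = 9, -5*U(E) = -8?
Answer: 14868/5 ≈ 2973.6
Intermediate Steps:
U(E) = 8/5 (U(E) = -⅕*(-8) = 8/5)
t(z, c) = 5/3 - z²/3 (t(z, c) = 2 - (1 + z*z)/3 = 2 - (1 + z²)/3 = 2 + (-⅓ - z²/3) = 5/3 - z²/3)
g(n, V) = 8/5 + 156*V (g(n, V) = 156*V + 8/5 = 8/5 + 156*V)
G = -6924 (G = -6930 + 3*2 = -6930 + 6 = -6924)
g(160, t(w, 10)) - G = (8/5 + 156*(5/3 - ⅓*9²)) - 1*(-6924) = (8/5 + 156*(5/3 - ⅓*81)) + 6924 = (8/5 + 156*(5/3 - 27)) + 6924 = (8/5 + 156*(-76/3)) + 6924 = (8/5 - 3952) + 6924 = -19752/5 + 6924 = 14868/5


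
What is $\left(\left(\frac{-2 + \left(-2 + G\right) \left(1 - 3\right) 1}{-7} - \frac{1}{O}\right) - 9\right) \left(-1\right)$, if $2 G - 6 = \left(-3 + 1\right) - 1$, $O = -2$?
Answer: $\frac{117}{14} \approx 8.3571$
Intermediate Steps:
$G = \frac{3}{2}$ ($G = 3 + \frac{\left(-3 + 1\right) - 1}{2} = 3 + \frac{-2 - 1}{2} = 3 + \frac{1}{2} \left(-3\right) = 3 - \frac{3}{2} = \frac{3}{2} \approx 1.5$)
$\left(\left(\frac{-2 + \left(-2 + G\right) \left(1 - 3\right) 1}{-7} - \frac{1}{O}\right) - 9\right) \left(-1\right) = \left(\left(\frac{-2 + \left(-2 + \frac{3}{2}\right) \left(1 - 3\right) 1}{-7} - \frac{1}{-2}\right) - 9\right) \left(-1\right) = \left(\left(\left(-2 + \left(- \frac{1}{2}\right) \left(-2\right) 1\right) \left(- \frac{1}{7}\right) - - \frac{1}{2}\right) - 9\right) \left(-1\right) = \left(\left(\left(-2 + 1 \cdot 1\right) \left(- \frac{1}{7}\right) + \frac{1}{2}\right) - 9\right) \left(-1\right) = \left(\left(\left(-2 + 1\right) \left(- \frac{1}{7}\right) + \frac{1}{2}\right) - 9\right) \left(-1\right) = \left(\left(\left(-1\right) \left(- \frac{1}{7}\right) + \frac{1}{2}\right) - 9\right) \left(-1\right) = \left(\left(\frac{1}{7} + \frac{1}{2}\right) - 9\right) \left(-1\right) = \left(\frac{9}{14} - 9\right) \left(-1\right) = \left(- \frac{117}{14}\right) \left(-1\right) = \frac{117}{14}$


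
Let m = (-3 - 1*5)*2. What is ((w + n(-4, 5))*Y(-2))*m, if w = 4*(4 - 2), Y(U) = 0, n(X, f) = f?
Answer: 0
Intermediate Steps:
w = 8 (w = 4*2 = 8)
m = -16 (m = (-3 - 5)*2 = -8*2 = -16)
((w + n(-4, 5))*Y(-2))*m = ((8 + 5)*0)*(-16) = (13*0)*(-16) = 0*(-16) = 0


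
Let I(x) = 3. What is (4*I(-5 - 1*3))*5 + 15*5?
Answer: 135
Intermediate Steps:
(4*I(-5 - 1*3))*5 + 15*5 = (4*3)*5 + 15*5 = 12*5 + 75 = 60 + 75 = 135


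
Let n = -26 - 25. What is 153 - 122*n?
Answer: 6375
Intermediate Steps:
n = -51
153 - 122*n = 153 - 122*(-51) = 153 + 6222 = 6375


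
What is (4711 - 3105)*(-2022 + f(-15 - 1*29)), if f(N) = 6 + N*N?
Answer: -128480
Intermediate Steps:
f(N) = 6 + N**2
(4711 - 3105)*(-2022 + f(-15 - 1*29)) = (4711 - 3105)*(-2022 + (6 + (-15 - 1*29)**2)) = 1606*(-2022 + (6 + (-15 - 29)**2)) = 1606*(-2022 + (6 + (-44)**2)) = 1606*(-2022 + (6 + 1936)) = 1606*(-2022 + 1942) = 1606*(-80) = -128480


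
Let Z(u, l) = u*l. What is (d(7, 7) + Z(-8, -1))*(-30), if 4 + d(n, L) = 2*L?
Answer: -540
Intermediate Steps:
Z(u, l) = l*u
d(n, L) = -4 + 2*L
(d(7, 7) + Z(-8, -1))*(-30) = ((-4 + 2*7) - 1*(-8))*(-30) = ((-4 + 14) + 8)*(-30) = (10 + 8)*(-30) = 18*(-30) = -540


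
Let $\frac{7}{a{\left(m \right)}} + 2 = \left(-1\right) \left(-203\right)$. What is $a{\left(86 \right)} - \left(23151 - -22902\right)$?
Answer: $- \frac{9256646}{201} \approx -46053.0$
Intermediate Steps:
$a{\left(m \right)} = \frac{7}{201}$ ($a{\left(m \right)} = \frac{7}{-2 - -203} = \frac{7}{-2 + 203} = \frac{7}{201}$)
$a{\left(86 \right)} - \left(23151 - -22902\right) = \frac{7}{201} - \left(23151 - -22902\right) = \frac{7}{201} - \left(23151 + 22902\right) = \frac{7}{201} - 46053 = - \frac{9256646}{201}$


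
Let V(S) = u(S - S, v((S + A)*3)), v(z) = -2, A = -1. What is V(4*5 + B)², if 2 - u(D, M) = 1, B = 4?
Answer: 1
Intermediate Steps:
u(D, M) = 1 (u(D, M) = 2 - 1*1 = 2 - 1 = 1)
V(S) = 1
V(4*5 + B)² = 1² = 1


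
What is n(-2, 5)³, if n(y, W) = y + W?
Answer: 27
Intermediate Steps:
n(y, W) = W + y
n(-2, 5)³ = (5 - 2)³ = 3³ = 27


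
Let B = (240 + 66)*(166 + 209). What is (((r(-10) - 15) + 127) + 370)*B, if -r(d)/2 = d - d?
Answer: 55309500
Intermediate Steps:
r(d) = 0 (r(d) = -2*(d - d) = -2*0 = 0)
B = 114750 (B = 306*375 = 114750)
(((r(-10) - 15) + 127) + 370)*B = (((0 - 15) + 127) + 370)*114750 = ((-15 + 127) + 370)*114750 = (112 + 370)*114750 = 482*114750 = 55309500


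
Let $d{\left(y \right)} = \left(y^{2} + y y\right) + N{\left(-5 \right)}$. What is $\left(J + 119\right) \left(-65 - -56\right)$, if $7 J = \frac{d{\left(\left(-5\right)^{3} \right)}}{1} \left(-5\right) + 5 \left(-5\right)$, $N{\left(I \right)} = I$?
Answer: $\frac{1398753}{7} \approx 1.9982 \cdot 10^{5}$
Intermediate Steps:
$d{\left(y \right)} = -5 + 2 y^{2}$ ($d{\left(y \right)} = \left(y^{2} + y y\right) - 5 = \left(y^{2} + y^{2}\right) - 5 = 2 y^{2} - 5 = -5 + 2 y^{2}$)
$J = - \frac{156250}{7}$ ($J = \frac{\frac{-5 + 2 \left(\left(-5\right)^{3}\right)^{2}}{1} \left(-5\right) + 5 \left(-5\right)}{7} = \frac{\left(-5 + 2 \left(-125\right)^{2}\right) 1 \left(-5\right) - 25}{7} = \frac{\left(-5 + 2 \cdot 15625\right) 1 \left(-5\right) - 25}{7} = \frac{\left(-5 + 31250\right) 1 \left(-5\right) - 25}{7} = \frac{31245 \cdot 1 \left(-5\right) - 25}{7} = \frac{31245 \left(-5\right) - 25}{7} = \frac{-156225 - 25}{7} = \frac{1}{7} \left(-156250\right) = - \frac{156250}{7} \approx -22321.0$)
$\left(J + 119\right) \left(-65 - -56\right) = \left(- \frac{156250}{7} + 119\right) \left(-65 - -56\right) = - \frac{155417 \left(-65 + 56\right)}{7} = \left(- \frac{155417}{7}\right) \left(-9\right) = \frac{1398753}{7}$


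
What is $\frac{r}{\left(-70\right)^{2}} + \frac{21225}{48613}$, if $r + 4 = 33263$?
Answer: $\frac{1720822267}{238203700} \approx 7.2242$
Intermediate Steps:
$r = 33259$ ($r = -4 + 33263 = 33259$)
$\frac{r}{\left(-70\right)^{2}} + \frac{21225}{48613} = \frac{33259}{\left(-70\right)^{2}} + \frac{21225}{48613} = \frac{33259}{4900} + 21225 \cdot \frac{1}{48613} = 33259 \cdot \frac{1}{4900} + \frac{21225}{48613} = \frac{33259}{4900} + \frac{21225}{48613} = \frac{1720822267}{238203700}$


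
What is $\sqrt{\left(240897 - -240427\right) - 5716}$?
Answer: $2 \sqrt{118902} \approx 689.64$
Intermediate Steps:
$\sqrt{\left(240897 - -240427\right) - 5716} = \sqrt{\left(240897 + 240427\right) - 5716} = \sqrt{481324 - 5716} = \sqrt{475608} = 2 \sqrt{118902}$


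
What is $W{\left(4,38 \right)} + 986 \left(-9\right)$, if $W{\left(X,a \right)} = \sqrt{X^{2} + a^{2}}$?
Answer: $-8874 + 2 \sqrt{365} \approx -8835.8$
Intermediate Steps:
$W{\left(4,38 \right)} + 986 \left(-9\right) = \sqrt{4^{2} + 38^{2}} + 986 \left(-9\right) = \sqrt{16 + 1444} - 8874 = \sqrt{1460} - 8874 = 2 \sqrt{365} - 8874 = -8874 + 2 \sqrt{365}$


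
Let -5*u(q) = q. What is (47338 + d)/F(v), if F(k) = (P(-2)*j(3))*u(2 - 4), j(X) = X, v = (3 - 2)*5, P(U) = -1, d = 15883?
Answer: -316105/6 ≈ -52684.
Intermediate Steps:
u(q) = -q/5
v = 5 (v = 1*5 = 5)
F(k) = -6/5 (F(k) = (-1*3)*(-(2 - 4)/5) = -(-3)*(-2)/5 = -3*⅖ = -6/5)
(47338 + d)/F(v) = (47338 + 15883)/(-6/5) = 63221*(-⅚) = -316105/6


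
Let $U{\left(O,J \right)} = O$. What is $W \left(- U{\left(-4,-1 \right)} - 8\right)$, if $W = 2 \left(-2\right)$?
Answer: $16$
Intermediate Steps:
$W = -4$
$W \left(- U{\left(-4,-1 \right)} - 8\right) = - 4 \left(\left(-1\right) \left(-4\right) - 8\right) = - 4 \left(4 - 8\right) = \left(-4\right) \left(-4\right) = 16$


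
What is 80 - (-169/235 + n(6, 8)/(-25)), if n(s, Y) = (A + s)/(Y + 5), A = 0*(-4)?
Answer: 1233267/15275 ≈ 80.738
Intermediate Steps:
A = 0
n(s, Y) = s/(5 + Y) (n(s, Y) = (0 + s)/(Y + 5) = s/(5 + Y))
80 - (-169/235 + n(6, 8)/(-25)) = 80 - (-169/235 + (6/(5 + 8))/(-25)) = 80 - (-169*1/235 + (6/13)*(-1/25)) = 80 - (-169/235 + (6*(1/13))*(-1/25)) = 80 - (-169/235 + (6/13)*(-1/25)) = 80 - (-169/235 - 6/325) = 80 - 1*(-11267/15275) = 80 + 11267/15275 = 1233267/15275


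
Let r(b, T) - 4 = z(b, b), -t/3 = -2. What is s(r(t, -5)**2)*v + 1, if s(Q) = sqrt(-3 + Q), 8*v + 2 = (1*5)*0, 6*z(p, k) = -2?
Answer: 1 - sqrt(94)/12 ≈ 0.19205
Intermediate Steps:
t = 6 (t = -3*(-2) = 6)
z(p, k) = -1/3 (z(p, k) = (1/6)*(-2) = -1/3)
r(b, T) = 11/3 (r(b, T) = 4 - 1/3 = 11/3)
v = -1/4 (v = -1/4 + ((1*5)*0)/8 = -1/4 + (5*0)/8 = -1/4 + (1/8)*0 = -1/4 + 0 = -1/4 ≈ -0.25000)
s(r(t, -5)**2)*v + 1 = sqrt(-3 + (11/3)**2)*(-1/4) + 1 = sqrt(-3 + 121/9)*(-1/4) + 1 = sqrt(94/9)*(-1/4) + 1 = (sqrt(94)/3)*(-1/4) + 1 = -sqrt(94)/12 + 1 = 1 - sqrt(94)/12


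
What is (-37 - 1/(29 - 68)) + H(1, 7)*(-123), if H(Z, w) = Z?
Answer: -6239/39 ≈ -159.97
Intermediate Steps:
(-37 - 1/(29 - 68)) + H(1, 7)*(-123) = (-37 - 1/(29 - 68)) + 1*(-123) = (-37 - 1/(-39)) - 123 = (-37 - 1*(-1/39)) - 123 = (-37 + 1/39) - 123 = -1442/39 - 123 = -6239/39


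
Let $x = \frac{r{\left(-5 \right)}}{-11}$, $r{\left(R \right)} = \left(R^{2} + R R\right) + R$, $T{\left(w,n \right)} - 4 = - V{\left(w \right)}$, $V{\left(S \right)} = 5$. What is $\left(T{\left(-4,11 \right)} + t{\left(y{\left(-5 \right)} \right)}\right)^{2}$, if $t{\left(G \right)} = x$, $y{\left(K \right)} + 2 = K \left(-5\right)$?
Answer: $\frac{3136}{121} \approx 25.917$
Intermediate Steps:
$y{\left(K \right)} = -2 - 5 K$ ($y{\left(K \right)} = -2 + K \left(-5\right) = -2 - 5 K$)
$T{\left(w,n \right)} = -1$ ($T{\left(w,n \right)} = 4 - 5 = -1$)
$r{\left(R \right)} = R + 2 R^{2}$ ($r{\left(R \right)} = \left(R^{2} + R^{2}\right) + R = 2 R^{2} + R = R + 2 R^{2}$)
$x = - \frac{45}{11}$ ($x = \frac{\left(-5\right) \left(1 + 2 \left(-5\right)\right)}{-11} = - 5 \left(1 - 10\right) \left(- \frac{1}{11}\right) = \left(-5\right) \left(-9\right) \left(- \frac{1}{11}\right) = 45 \left(- \frac{1}{11}\right) = - \frac{45}{11} \approx -4.0909$)
$t{\left(G \right)} = - \frac{45}{11}$
$\left(T{\left(-4,11 \right)} + t{\left(y{\left(-5 \right)} \right)}\right)^{2} = \left(-1 - \frac{45}{11}\right)^{2} = \left(- \frac{56}{11}\right)^{2} = \frac{3136}{121}$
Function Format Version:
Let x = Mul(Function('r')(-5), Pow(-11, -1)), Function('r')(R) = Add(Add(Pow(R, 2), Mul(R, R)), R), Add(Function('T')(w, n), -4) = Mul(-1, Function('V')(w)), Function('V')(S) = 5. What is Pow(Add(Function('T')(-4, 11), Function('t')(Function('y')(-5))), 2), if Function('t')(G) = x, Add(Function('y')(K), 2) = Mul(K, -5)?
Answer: Rational(3136, 121) ≈ 25.917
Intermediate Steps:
Function('y')(K) = Add(-2, Mul(-5, K)) (Function('y')(K) = Add(-2, Mul(K, -5)) = Add(-2, Mul(-5, K)))
Function('T')(w, n) = -1 (Function('T')(w, n) = Add(4, Mul(-1, 5)) = Add(4, -5) = -1)
Function('r')(R) = Add(R, Mul(2, Pow(R, 2))) (Function('r')(R) = Add(Add(Pow(R, 2), Pow(R, 2)), R) = Add(Mul(2, Pow(R, 2)), R) = Add(R, Mul(2, Pow(R, 2))))
x = Rational(-45, 11) (x = Mul(Mul(-5, Add(1, Mul(2, -5))), Pow(-11, -1)) = Mul(Mul(-5, Add(1, -10)), Rational(-1, 11)) = Mul(Mul(-5, -9), Rational(-1, 11)) = Mul(45, Rational(-1, 11)) = Rational(-45, 11) ≈ -4.0909)
Function('t')(G) = Rational(-45, 11)
Pow(Add(Function('T')(-4, 11), Function('t')(Function('y')(-5))), 2) = Pow(Add(-1, Rational(-45, 11)), 2) = Pow(Rational(-56, 11), 2) = Rational(3136, 121)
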